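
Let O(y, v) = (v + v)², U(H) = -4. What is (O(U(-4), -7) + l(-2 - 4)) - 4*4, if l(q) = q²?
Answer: 216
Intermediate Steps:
O(y, v) = 4*v² (O(y, v) = (2*v)² = 4*v²)
(O(U(-4), -7) + l(-2 - 4)) - 4*4 = (4*(-7)² + (-2 - 4)²) - 4*4 = (4*49 + (-6)²) - 16 = (196 + 36) - 16 = 232 - 16 = 216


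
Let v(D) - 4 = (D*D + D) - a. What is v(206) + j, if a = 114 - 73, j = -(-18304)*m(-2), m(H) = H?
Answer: 5997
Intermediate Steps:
j = -36608 (j = -(-18304)*(-2) = -352*104 = -36608)
a = 41
v(D) = -37 + D + D² (v(D) = 4 + ((D*D + D) - 1*41) = 4 + ((D² + D) - 41) = 4 + ((D + D²) - 41) = 4 + (-41 + D + D²) = -37 + D + D²)
v(206) + j = (-37 + 206 + 206²) - 36608 = (-37 + 206 + 42436) - 36608 = 42605 - 36608 = 5997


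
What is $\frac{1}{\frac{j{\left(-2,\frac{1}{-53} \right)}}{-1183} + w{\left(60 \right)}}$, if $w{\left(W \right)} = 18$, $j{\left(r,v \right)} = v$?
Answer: $\frac{62699}{1128583} \approx 0.055556$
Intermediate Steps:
$\frac{1}{\frac{j{\left(-2,\frac{1}{-53} \right)}}{-1183} + w{\left(60 \right)}} = \frac{1}{\frac{1}{\left(-53\right) \left(-1183\right)} + 18} = \frac{1}{\left(- \frac{1}{53}\right) \left(- \frac{1}{1183}\right) + 18} = \frac{1}{\frac{1}{62699} + 18} = \frac{1}{\frac{1128583}{62699}} = \frac{62699}{1128583}$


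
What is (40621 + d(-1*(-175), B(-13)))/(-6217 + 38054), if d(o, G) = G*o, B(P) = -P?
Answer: 42896/31837 ≈ 1.3474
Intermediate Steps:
(40621 + d(-1*(-175), B(-13)))/(-6217 + 38054) = (40621 + (-1*(-13))*(-1*(-175)))/(-6217 + 38054) = (40621 + 13*175)/31837 = (40621 + 2275)*(1/31837) = 42896*(1/31837) = 42896/31837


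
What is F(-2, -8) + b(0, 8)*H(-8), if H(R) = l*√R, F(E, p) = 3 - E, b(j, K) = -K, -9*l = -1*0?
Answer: 5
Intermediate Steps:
l = 0 (l = -(-1)*0/9 = -⅑*0 = 0)
H(R) = 0 (H(R) = 0*√R = 0)
F(-2, -8) + b(0, 8)*H(-8) = (3 - 1*(-2)) - 1*8*0 = (3 + 2) - 8*0 = 5 + 0 = 5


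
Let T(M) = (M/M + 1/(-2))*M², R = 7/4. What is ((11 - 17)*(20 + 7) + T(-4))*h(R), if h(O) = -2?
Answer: 308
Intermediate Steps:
R = 7/4 (R = 7*(¼) = 7/4 ≈ 1.7500)
T(M) = M²/2 (T(M) = (1 + 1*(-½))*M² = (1 - ½)*M² = M²/2)
((11 - 17)*(20 + 7) + T(-4))*h(R) = ((11 - 17)*(20 + 7) + (½)*(-4)²)*(-2) = (-6*27 + (½)*16)*(-2) = (-162 + 8)*(-2) = -154*(-2) = 308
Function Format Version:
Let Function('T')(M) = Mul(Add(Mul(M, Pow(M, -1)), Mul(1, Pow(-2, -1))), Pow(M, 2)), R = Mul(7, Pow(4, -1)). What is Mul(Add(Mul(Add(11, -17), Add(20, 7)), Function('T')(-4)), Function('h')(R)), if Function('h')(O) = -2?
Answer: 308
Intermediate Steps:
R = Rational(7, 4) (R = Mul(7, Rational(1, 4)) = Rational(7, 4) ≈ 1.7500)
Function('T')(M) = Mul(Rational(1, 2), Pow(M, 2)) (Function('T')(M) = Mul(Add(1, Mul(1, Rational(-1, 2))), Pow(M, 2)) = Mul(Add(1, Rational(-1, 2)), Pow(M, 2)) = Mul(Rational(1, 2), Pow(M, 2)))
Mul(Add(Mul(Add(11, -17), Add(20, 7)), Function('T')(-4)), Function('h')(R)) = Mul(Add(Mul(Add(11, -17), Add(20, 7)), Mul(Rational(1, 2), Pow(-4, 2))), -2) = Mul(Add(Mul(-6, 27), Mul(Rational(1, 2), 16)), -2) = Mul(Add(-162, 8), -2) = Mul(-154, -2) = 308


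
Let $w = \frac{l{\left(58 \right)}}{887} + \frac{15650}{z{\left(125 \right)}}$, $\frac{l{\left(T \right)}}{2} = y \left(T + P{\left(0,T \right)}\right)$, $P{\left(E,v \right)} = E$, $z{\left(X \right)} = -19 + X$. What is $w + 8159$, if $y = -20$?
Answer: $\frac{390380564}{47011} \approx 8304.0$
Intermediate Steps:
$l{\left(T \right)} = - 40 T$ ($l{\left(T \right)} = 2 \left(- 20 \left(T + 0\right)\right) = 2 \left(- 20 T\right) = - 40 T$)
$w = \frac{6817815}{47011}$ ($w = \frac{\left(-40\right) 58}{887} + \frac{15650}{-19 + 125} = \left(-2320\right) \frac{1}{887} + \frac{15650}{106} = - \frac{2320}{887} + 15650 \cdot \frac{1}{106} = - \frac{2320}{887} + \frac{7825}{53} = \frac{6817815}{47011} \approx 145.03$)
$w + 8159 = \frac{6817815}{47011} + 8159 = \frac{390380564}{47011}$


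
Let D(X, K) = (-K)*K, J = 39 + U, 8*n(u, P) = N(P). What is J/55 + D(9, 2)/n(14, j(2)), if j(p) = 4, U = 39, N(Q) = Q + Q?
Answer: -142/55 ≈ -2.5818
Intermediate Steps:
N(Q) = 2*Q
n(u, P) = P/4 (n(u, P) = (2*P)/8 = P/4)
J = 78 (J = 39 + 39 = 78)
D(X, K) = -K²
J/55 + D(9, 2)/n(14, j(2)) = 78/55 + (-1*2²)/(((¼)*4)) = 78*(1/55) - 1*4/1 = 78/55 - 4*1 = 78/55 - 4 = -142/55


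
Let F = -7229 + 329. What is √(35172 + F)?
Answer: 4*√1767 ≈ 168.14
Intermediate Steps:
F = -6900
√(35172 + F) = √(35172 - 6900) = √28272 = 4*√1767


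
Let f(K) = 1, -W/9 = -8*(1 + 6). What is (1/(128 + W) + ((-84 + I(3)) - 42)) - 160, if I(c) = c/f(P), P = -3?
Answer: -178855/632 ≈ -283.00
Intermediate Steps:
W = 504 (W = -(-72)*(1 + 6) = -(-72)*7 = -9*(-56) = 504)
I(c) = c (I(c) = c/1 = c*1 = c)
(1/(128 + W) + ((-84 + I(3)) - 42)) - 160 = (1/(128 + 504) + ((-84 + 3) - 42)) - 160 = (1/632 + (-81 - 42)) - 160 = (1/632 - 123) - 160 = -77735/632 - 160 = -178855/632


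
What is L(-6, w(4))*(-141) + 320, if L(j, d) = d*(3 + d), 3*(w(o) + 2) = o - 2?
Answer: 1900/3 ≈ 633.33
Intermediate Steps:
w(o) = -8/3 + o/3 (w(o) = -2 + (o - 2)/3 = -2 + (-2 + o)/3 = -2 + (-⅔ + o/3) = -8/3 + o/3)
L(-6, w(4))*(-141) + 320 = ((-8/3 + (⅓)*4)*(3 + (-8/3 + (⅓)*4)))*(-141) + 320 = ((-8/3 + 4/3)*(3 + (-8/3 + 4/3)))*(-141) + 320 = -4*(3 - 4/3)/3*(-141) + 320 = -4/3*5/3*(-141) + 320 = -20/9*(-141) + 320 = 940/3 + 320 = 1900/3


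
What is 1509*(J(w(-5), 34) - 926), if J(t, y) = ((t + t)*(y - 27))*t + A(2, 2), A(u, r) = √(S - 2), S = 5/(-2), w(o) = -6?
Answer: -636798 + 4527*I*√2/2 ≈ -6.368e+5 + 3201.1*I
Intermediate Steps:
S = -5/2 (S = 5*(-½) = -5/2 ≈ -2.5000)
A(u, r) = 3*I*√2/2 (A(u, r) = √(-5/2 - 2) = √(-9/2) = 3*I*√2/2)
J(t, y) = 2*t²*(-27 + y) + 3*I*√2/2 (J(t, y) = ((t + t)*(y - 27))*t + 3*I*√2/2 = ((2*t)*(-27 + y))*t + 3*I*√2/2 = (2*t*(-27 + y))*t + 3*I*√2/2 = 2*t²*(-27 + y) + 3*I*√2/2)
1509*(J(w(-5), 34) - 926) = 1509*((-54*(-6)² + 2*34*(-6)² + 3*I*√2/2) - 926) = 1509*((-54*36 + 2*34*36 + 3*I*√2/2) - 926) = 1509*((-1944 + 2448 + 3*I*√2/2) - 926) = 1509*((504 + 3*I*√2/2) - 926) = 1509*(-422 + 3*I*√2/2) = -636798 + 4527*I*√2/2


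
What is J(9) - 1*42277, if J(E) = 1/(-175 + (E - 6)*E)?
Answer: -6256997/148 ≈ -42277.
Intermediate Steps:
J(E) = 1/(-175 + E*(-6 + E)) (J(E) = 1/(-175 + (-6 + E)*E) = 1/(-175 + E*(-6 + E)))
J(9) - 1*42277 = 1/(-175 + 9**2 - 6*9) - 1*42277 = 1/(-175 + 81 - 54) - 42277 = 1/(-148) - 42277 = -1/148 - 42277 = -6256997/148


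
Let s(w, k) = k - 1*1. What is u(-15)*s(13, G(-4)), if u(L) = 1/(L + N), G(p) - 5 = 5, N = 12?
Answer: -3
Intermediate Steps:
G(p) = 10 (G(p) = 5 + 5 = 10)
s(w, k) = -1 + k (s(w, k) = k - 1 = -1 + k)
u(L) = 1/(12 + L) (u(L) = 1/(L + 12) = 1/(12 + L))
u(-15)*s(13, G(-4)) = (-1 + 10)/(12 - 15) = 9/(-3) = -⅓*9 = -3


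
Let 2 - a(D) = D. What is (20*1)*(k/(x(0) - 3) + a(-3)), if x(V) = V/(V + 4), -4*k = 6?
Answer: 110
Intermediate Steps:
k = -3/2 (k = -¼*6 = -3/2 ≈ -1.5000)
a(D) = 2 - D
x(V) = V/(4 + V)
(20*1)*(k/(x(0) - 3) + a(-3)) = (20*1)*(-3/(2*(0/(4 + 0) - 3)) + (2 - 1*(-3))) = 20*(-3/(2*(0/4 - 3)) + (2 + 3)) = 20*(-3/(2*(0*(¼) - 3)) + 5) = 20*(-3/(2*(0 - 3)) + 5) = 20*(-3/2/(-3) + 5) = 20*(-3/2*(-⅓) + 5) = 20*(½ + 5) = 20*(11/2) = 110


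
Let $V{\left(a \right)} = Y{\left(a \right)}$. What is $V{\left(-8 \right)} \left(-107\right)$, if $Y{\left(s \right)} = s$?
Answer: $856$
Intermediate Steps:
$V{\left(a \right)} = a$
$V{\left(-8 \right)} \left(-107\right) = \left(-8\right) \left(-107\right) = 856$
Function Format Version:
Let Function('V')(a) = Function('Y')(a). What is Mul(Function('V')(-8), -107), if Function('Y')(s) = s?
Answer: 856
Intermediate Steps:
Function('V')(a) = a
Mul(Function('V')(-8), -107) = Mul(-8, -107) = 856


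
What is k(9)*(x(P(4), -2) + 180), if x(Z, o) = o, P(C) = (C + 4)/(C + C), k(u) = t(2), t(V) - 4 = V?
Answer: 1068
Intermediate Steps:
t(V) = 4 + V
k(u) = 6 (k(u) = 4 + 2 = 6)
P(C) = (4 + C)/(2*C) (P(C) = (4 + C)/((2*C)) = (4 + C)*(1/(2*C)) = (4 + C)/(2*C))
k(9)*(x(P(4), -2) + 180) = 6*(-2 + 180) = 6*178 = 1068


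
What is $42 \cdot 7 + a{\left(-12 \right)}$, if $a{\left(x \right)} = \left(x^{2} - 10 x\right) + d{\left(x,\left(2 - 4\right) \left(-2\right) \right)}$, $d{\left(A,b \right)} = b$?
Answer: $562$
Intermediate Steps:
$a{\left(x \right)} = 4 + x^{2} - 10 x$ ($a{\left(x \right)} = \left(x^{2} - 10 x\right) + \left(2 - 4\right) \left(-2\right) = \left(x^{2} - 10 x\right) - -4 = \left(x^{2} - 10 x\right) + 4 = 4 + x^{2} - 10 x$)
$42 \cdot 7 + a{\left(-12 \right)} = 42 \cdot 7 + \left(4 + \left(-12\right)^{2} - -120\right) = 294 + \left(4 + 144 + 120\right) = 294 + 268 = 562$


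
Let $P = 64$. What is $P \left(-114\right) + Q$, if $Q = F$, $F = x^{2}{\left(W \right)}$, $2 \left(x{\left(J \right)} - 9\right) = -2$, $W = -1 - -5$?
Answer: $-7232$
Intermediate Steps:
$W = 4$ ($W = -1 + 5 = 4$)
$x{\left(J \right)} = 8$ ($x{\left(J \right)} = 9 + \frac{1}{2} \left(-2\right) = 9 - 1 = 8$)
$F = 64$ ($F = 8^{2} = 64$)
$Q = 64$
$P \left(-114\right) + Q = 64 \left(-114\right) + 64 = -7296 + 64 = -7232$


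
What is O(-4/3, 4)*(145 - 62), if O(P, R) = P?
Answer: -332/3 ≈ -110.67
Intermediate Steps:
O(-4/3, 4)*(145 - 62) = (-4/3)*(145 - 62) = -4*1/3*83 = -4/3*83 = -332/3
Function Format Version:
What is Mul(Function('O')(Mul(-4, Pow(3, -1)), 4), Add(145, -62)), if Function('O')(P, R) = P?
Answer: Rational(-332, 3) ≈ -110.67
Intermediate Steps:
Mul(Function('O')(Mul(-4, Pow(3, -1)), 4), Add(145, -62)) = Mul(Mul(-4, Pow(3, -1)), Add(145, -62)) = Mul(Mul(-4, Rational(1, 3)), 83) = Mul(Rational(-4, 3), 83) = Rational(-332, 3)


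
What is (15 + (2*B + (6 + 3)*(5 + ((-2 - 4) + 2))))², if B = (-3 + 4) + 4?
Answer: 1156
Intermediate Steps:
B = 5 (B = 1 + 4 = 5)
(15 + (2*B + (6 + 3)*(5 + ((-2 - 4) + 2))))² = (15 + (2*5 + (6 + 3)*(5 + ((-2 - 4) + 2))))² = (15 + (10 + 9*(5 + (-6 + 2))))² = (15 + (10 + 9*(5 - 4)))² = (15 + (10 + 9*1))² = (15 + (10 + 9))² = (15 + 19)² = 34² = 1156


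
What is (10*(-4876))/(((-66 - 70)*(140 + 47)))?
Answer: 6095/3179 ≈ 1.9173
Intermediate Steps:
(10*(-4876))/(((-66 - 70)*(140 + 47))) = -48760/((-136*187)) = -48760/(-25432) = -48760*(-1/25432) = 6095/3179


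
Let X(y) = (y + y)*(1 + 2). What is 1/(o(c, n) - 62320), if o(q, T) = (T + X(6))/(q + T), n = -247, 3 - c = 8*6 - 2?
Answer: -290/18072589 ≈ -1.6046e-5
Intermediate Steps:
c = -43 (c = 3 - (8*6 - 2) = 3 - (48 - 2) = 3 - 1*46 = 3 - 46 = -43)
X(y) = 6*y (X(y) = (2*y)*3 = 6*y)
o(q, T) = (36 + T)/(T + q) (o(q, T) = (T + 6*6)/(q + T) = (T + 36)/(T + q) = (36 + T)/(T + q))
1/(o(c, n) - 62320) = 1/((36 - 247)/(-247 - 43) - 62320) = 1/(-211/(-290) - 62320) = 1/(-1/290*(-211) - 62320) = 1/(211/290 - 62320) = 1/(-18072589/290) = -290/18072589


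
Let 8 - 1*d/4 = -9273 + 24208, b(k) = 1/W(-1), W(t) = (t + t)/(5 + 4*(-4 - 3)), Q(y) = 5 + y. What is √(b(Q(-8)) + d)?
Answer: I*√238786/2 ≈ 244.33*I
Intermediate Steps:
W(t) = -2*t/23 (W(t) = (2*t)/(5 + 4*(-7)) = (2*t)/(5 - 28) = (2*t)/(-23) = (2*t)*(-1/23) = -2*t/23)
b(k) = 23/2 (b(k) = 1/(-2/23*(-1)) = 1/(2/23) = 23/2)
d = -59708 (d = 32 - 4*(-9273 + 24208) = 32 - 4*14935 = 32 - 59740 = -59708)
√(b(Q(-8)) + d) = √(23/2 - 59708) = √(-119393/2) = I*√238786/2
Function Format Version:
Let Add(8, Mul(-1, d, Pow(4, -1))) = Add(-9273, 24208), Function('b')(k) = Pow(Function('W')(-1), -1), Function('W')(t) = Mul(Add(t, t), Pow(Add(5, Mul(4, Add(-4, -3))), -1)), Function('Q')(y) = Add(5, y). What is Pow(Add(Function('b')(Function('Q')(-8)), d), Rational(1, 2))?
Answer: Mul(Rational(1, 2), I, Pow(238786, Rational(1, 2))) ≈ Mul(244.33, I)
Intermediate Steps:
Function('W')(t) = Mul(Rational(-2, 23), t) (Function('W')(t) = Mul(Mul(2, t), Pow(Add(5, Mul(4, -7)), -1)) = Mul(Mul(2, t), Pow(Add(5, -28), -1)) = Mul(Mul(2, t), Pow(-23, -1)) = Mul(Mul(2, t), Rational(-1, 23)) = Mul(Rational(-2, 23), t))
Function('b')(k) = Rational(23, 2) (Function('b')(k) = Pow(Mul(Rational(-2, 23), -1), -1) = Pow(Rational(2, 23), -1) = Rational(23, 2))
d = -59708 (d = Add(32, Mul(-4, Add(-9273, 24208))) = Add(32, Mul(-4, 14935)) = Add(32, -59740) = -59708)
Pow(Add(Function('b')(Function('Q')(-8)), d), Rational(1, 2)) = Pow(Add(Rational(23, 2), -59708), Rational(1, 2)) = Pow(Rational(-119393, 2), Rational(1, 2)) = Mul(Rational(1, 2), I, Pow(238786, Rational(1, 2)))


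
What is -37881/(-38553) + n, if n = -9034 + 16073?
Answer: 90470816/12851 ≈ 7040.0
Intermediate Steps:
n = 7039
-37881/(-38553) + n = -37881/(-38553) + 7039 = -37881*(-1/38553) + 7039 = 12627/12851 + 7039 = 90470816/12851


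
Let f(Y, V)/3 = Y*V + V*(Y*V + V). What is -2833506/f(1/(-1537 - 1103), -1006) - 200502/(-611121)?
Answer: -10981418802954/18135110806169 ≈ -0.60553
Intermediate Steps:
f(Y, V) = 3*V*Y + 3*V*(V + V*Y) (f(Y, V) = 3*(Y*V + V*(Y*V + V)) = 3*(V*Y + V*(V*Y + V)) = 3*(V*Y + V*(V + V*Y)) = 3*V*Y + 3*V*(V + V*Y))
-2833506/f(1/(-1537 - 1103), -1006) - 200502/(-611121) = -2833506*(-1/(3018*(-1006 + 1/(-1537 - 1103) - 1006/(-1537 - 1103)))) - 200502/(-611121) = -2833506*(-1/(3018*(-1006 + 1/(-2640) - 1006/(-2640)))) - 200502*(-1/611121) = -2833506*(-1/(3018*(-1006 - 1/2640 - 1006*(-1/2640)))) + 66834/203707 = -2833506*(-1/(3018*(-1006 - 1/2640 + 503/1320))) + 66834/203707 = -2833506/(3*(-1006)*(-176989/176)) + 66834/203707 = -2833506/267076401/88 + 66834/203707 = -2833506*88/267076401 + 66834/203707 = -83116176/89025467 + 66834/203707 = -10981418802954/18135110806169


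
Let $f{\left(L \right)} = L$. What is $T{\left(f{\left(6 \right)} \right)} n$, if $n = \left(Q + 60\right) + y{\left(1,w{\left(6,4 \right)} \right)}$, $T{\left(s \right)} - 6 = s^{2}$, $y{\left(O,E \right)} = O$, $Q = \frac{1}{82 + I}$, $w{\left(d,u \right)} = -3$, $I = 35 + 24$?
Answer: $\frac{120428}{47} \approx 2562.3$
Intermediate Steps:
$I = 59$
$Q = \frac{1}{141}$ ($Q = \frac{1}{82 + 59} = \frac{1}{141} \approx 0.0070922$)
$T{\left(s \right)} = 6 + s^{2}$
$n = \frac{8602}{141}$ ($n = \left(\frac{1}{141} + 60\right) + 1 = \frac{8461}{141} + 1 = \frac{8602}{141} \approx 61.007$)
$T{\left(f{\left(6 \right)} \right)} n = \left(6 + 6^{2}\right) \frac{8602}{141} = \left(6 + 36\right) \frac{8602}{141} = 42 \cdot \frac{8602}{141} = \frac{120428}{47}$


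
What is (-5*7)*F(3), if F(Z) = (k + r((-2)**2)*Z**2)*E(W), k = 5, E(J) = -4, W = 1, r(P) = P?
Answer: 5740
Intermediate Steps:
F(Z) = -20 - 16*Z**2 (F(Z) = (5 + (-2)**2*Z**2)*(-4) = (5 + 4*Z**2)*(-4) = -20 - 16*Z**2)
(-5*7)*F(3) = (-5*7)*(-20 - 16*3**2) = -35*(-20 - 16*9) = -35*(-20 - 144) = -35*(-164) = 5740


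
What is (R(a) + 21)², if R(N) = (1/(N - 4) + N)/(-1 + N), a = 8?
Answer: 385641/784 ≈ 491.89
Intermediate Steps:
R(N) = (N + 1/(-4 + N))/(-1 + N) (R(N) = (1/(-4 + N) + N)/(-1 + N) = (N + 1/(-4 + N))/(-1 + N))
(R(a) + 21)² = ((1 + 8² - 4*8)/(4 + 8² - 5*8) + 21)² = ((1 + 64 - 32)/(4 + 64 - 40) + 21)² = (33/28 + 21)² = (621/28)² = 385641/784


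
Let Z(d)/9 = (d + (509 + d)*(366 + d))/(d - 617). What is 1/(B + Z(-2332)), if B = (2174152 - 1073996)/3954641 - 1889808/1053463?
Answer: -4095244816262689/44770849180153900514 ≈ -9.1471e-5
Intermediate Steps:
Z(d) = 9*(d + (366 + d)*(509 + d))/(-617 + d) (Z(d) = 9*((d + (509 + d)*(366 + d))/(d - 617)) = 9*((d + (366 + d)*(509 + d))/(-617 + d)) = 9*(d + (366 + d)*(509 + d))/(-617 + d))
B = -6314538558700/4166067971783 (B = 1100156*(1/3954641) - 1889808*1/1053463 = 1100156/3954641 - 1889808/1053463 = -6314538558700/4166067971783 ≈ -1.5157)
1/(B + Z(-2332)) = 1/(-6314538558700/4166067971783 + 9*(186294 + (-2332)² + 876*(-2332))/(-617 - 2332)) = 1/(-6314538558700/4166067971783 + 9*(186294 + 5438224 - 2042832)/(-2949)) = 1/(-6314538558700/4166067971783 + 9*(-1/2949)*3581686) = 1/(-6314538558700/4166067971783 - 10745058/983) = 1/(-44770849180153900514/4095244816262689) = -4095244816262689/44770849180153900514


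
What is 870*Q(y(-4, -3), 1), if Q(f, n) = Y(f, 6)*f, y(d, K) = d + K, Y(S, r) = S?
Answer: 42630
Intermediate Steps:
y(d, K) = K + d
Q(f, n) = f**2 (Q(f, n) = f*f = f**2)
870*Q(y(-4, -3), 1) = 870*(-3 - 4)**2 = 870*(-7)**2 = 870*49 = 42630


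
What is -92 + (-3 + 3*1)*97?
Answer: -92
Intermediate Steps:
-92 + (-3 + 3*1)*97 = -92 + (-3 + 3)*97 = -92 + 0*97 = -92 + 0 = -92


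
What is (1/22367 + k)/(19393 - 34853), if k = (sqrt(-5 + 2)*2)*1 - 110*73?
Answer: 179607009/345793820 - I*sqrt(3)/7730 ≈ 0.51941 - 0.00022407*I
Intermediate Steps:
k = -8030 + 2*I*sqrt(3) (k = (sqrt(-3)*2)*1 - 8030 = ((I*sqrt(3))*2)*1 - 8030 = (2*I*sqrt(3))*1 - 8030 = 2*I*sqrt(3) - 8030 = -8030 + 2*I*sqrt(3) ≈ -8030.0 + 3.4641*I)
(1/22367 + k)/(19393 - 34853) = (1/22367 + (-8030 + 2*I*sqrt(3)))/(19393 - 34853) = (1/22367 + (-8030 + 2*I*sqrt(3)))/(-15460) = (-179607009/22367 + 2*I*sqrt(3))*(-1/15460) = 179607009/345793820 - I*sqrt(3)/7730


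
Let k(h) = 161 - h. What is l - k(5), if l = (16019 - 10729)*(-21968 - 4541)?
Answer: -140232766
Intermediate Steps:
l = -140232610 (l = 5290*(-26509) = -140232610)
l - k(5) = -140232610 - (161 - 1*5) = -140232610 - (161 - 5) = -140232610 - 1*156 = -140232610 - 156 = -140232766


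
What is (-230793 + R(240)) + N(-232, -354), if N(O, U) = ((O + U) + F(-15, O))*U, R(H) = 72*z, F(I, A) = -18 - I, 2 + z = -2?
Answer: -22575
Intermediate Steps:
z = -4 (z = -2 - 2 = -4)
R(H) = -288 (R(H) = 72*(-4) = -288)
N(O, U) = U*(-3 + O + U) (N(O, U) = ((O + U) + (-18 - 1*(-15)))*U = ((O + U) + (-18 + 15))*U = ((O + U) - 3)*U = (-3 + O + U)*U = U*(-3 + O + U))
(-230793 + R(240)) + N(-232, -354) = (-230793 - 288) - 354*(-3 - 232 - 354) = -231081 - 354*(-589) = -231081 + 208506 = -22575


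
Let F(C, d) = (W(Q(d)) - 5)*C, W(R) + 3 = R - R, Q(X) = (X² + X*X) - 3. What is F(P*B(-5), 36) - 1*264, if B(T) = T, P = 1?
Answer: -224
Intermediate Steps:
Q(X) = -3 + 2*X² (Q(X) = (X² + X²) - 3 = 2*X² - 3 = -3 + 2*X²)
W(R) = -3 (W(R) = -3 + (R - R) = -3 + 0 = -3)
F(C, d) = -8*C (F(C, d) = (-3 - 5)*C = -8*C)
F(P*B(-5), 36) - 1*264 = -8*(-5) - 1*264 = -8*(-5) - 264 = 40 - 264 = -224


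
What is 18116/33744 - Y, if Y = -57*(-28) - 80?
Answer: -12784447/8436 ≈ -1515.5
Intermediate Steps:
Y = 1516 (Y = 1596 - 80 = 1516)
18116/33744 - Y = 18116/33744 - 1*1516 = 18116*(1/33744) - 1516 = 4529/8436 - 1516 = -12784447/8436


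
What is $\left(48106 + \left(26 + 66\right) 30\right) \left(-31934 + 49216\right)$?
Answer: $879066212$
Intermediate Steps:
$\left(48106 + \left(26 + 66\right) 30\right) \left(-31934 + 49216\right) = \left(48106 + 92 \cdot 30\right) 17282 = \left(48106 + 2760\right) 17282 = 50866 \cdot 17282 = 879066212$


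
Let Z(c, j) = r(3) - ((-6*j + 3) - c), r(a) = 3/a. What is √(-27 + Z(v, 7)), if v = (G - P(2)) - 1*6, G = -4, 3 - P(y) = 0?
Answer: 0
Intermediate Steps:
P(y) = 3 (P(y) = 3 - 1*0 = 3 + 0 = 3)
v = -13 (v = (-4 - 1*3) - 1*6 = (-4 - 3) - 6 = -7 - 6 = -13)
Z(c, j) = -2 + c + 6*j (Z(c, j) = 3/3 - ((-6*j + 3) - c) = 3*(⅓) - ((3 - 6*j) - c) = 1 - (3 - c - 6*j) = 1 + (-3 + c + 6*j) = -2 + c + 6*j)
√(-27 + Z(v, 7)) = √(-27 + (-2 - 13 + 6*7)) = √(-27 + (-2 - 13 + 42)) = √(-27 + 27) = √0 = 0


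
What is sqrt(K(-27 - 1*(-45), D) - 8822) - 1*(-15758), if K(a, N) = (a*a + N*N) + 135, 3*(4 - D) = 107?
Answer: 15758 + I*sqrt(66242)/3 ≈ 15758.0 + 85.792*I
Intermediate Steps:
D = -95/3 (D = 4 - 1/3*107 = 4 - 107/3 = -95/3 ≈ -31.667)
K(a, N) = 135 + N**2 + a**2 (K(a, N) = (a**2 + N**2) + 135 = (N**2 + a**2) + 135 = 135 + N**2 + a**2)
sqrt(K(-27 - 1*(-45), D) - 8822) - 1*(-15758) = sqrt((135 + (-95/3)**2 + (-27 - 1*(-45))**2) - 8822) - 1*(-15758) = sqrt((135 + 9025/9 + (-27 + 45)**2) - 8822) + 15758 = sqrt((135 + 9025/9 + 18**2) - 8822) + 15758 = sqrt((135 + 9025/9 + 324) - 8822) + 15758 = sqrt(13156/9 - 8822) + 15758 = sqrt(-66242/9) + 15758 = I*sqrt(66242)/3 + 15758 = 15758 + I*sqrt(66242)/3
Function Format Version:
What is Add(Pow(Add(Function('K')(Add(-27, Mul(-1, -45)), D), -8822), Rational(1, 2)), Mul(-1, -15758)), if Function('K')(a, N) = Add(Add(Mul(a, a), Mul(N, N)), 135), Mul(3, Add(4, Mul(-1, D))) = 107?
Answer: Add(15758, Mul(Rational(1, 3), I, Pow(66242, Rational(1, 2)))) ≈ Add(15758., Mul(85.792, I))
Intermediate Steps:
D = Rational(-95, 3) (D = Add(4, Mul(Rational(-1, 3), 107)) = Add(4, Rational(-107, 3)) = Rational(-95, 3) ≈ -31.667)
Function('K')(a, N) = Add(135, Pow(N, 2), Pow(a, 2)) (Function('K')(a, N) = Add(Add(Pow(a, 2), Pow(N, 2)), 135) = Add(Add(Pow(N, 2), Pow(a, 2)), 135) = Add(135, Pow(N, 2), Pow(a, 2)))
Add(Pow(Add(Function('K')(Add(-27, Mul(-1, -45)), D), -8822), Rational(1, 2)), Mul(-1, -15758)) = Add(Pow(Add(Add(135, Pow(Rational(-95, 3), 2), Pow(Add(-27, Mul(-1, -45)), 2)), -8822), Rational(1, 2)), Mul(-1, -15758)) = Add(Pow(Add(Add(135, Rational(9025, 9), Pow(Add(-27, 45), 2)), -8822), Rational(1, 2)), 15758) = Add(Pow(Add(Add(135, Rational(9025, 9), Pow(18, 2)), -8822), Rational(1, 2)), 15758) = Add(Pow(Add(Add(135, Rational(9025, 9), 324), -8822), Rational(1, 2)), 15758) = Add(Pow(Add(Rational(13156, 9), -8822), Rational(1, 2)), 15758) = Add(Pow(Rational(-66242, 9), Rational(1, 2)), 15758) = Add(Mul(Rational(1, 3), I, Pow(66242, Rational(1, 2))), 15758) = Add(15758, Mul(Rational(1, 3), I, Pow(66242, Rational(1, 2))))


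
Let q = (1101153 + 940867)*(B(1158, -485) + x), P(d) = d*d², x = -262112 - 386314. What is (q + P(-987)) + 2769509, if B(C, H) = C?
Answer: -1322692936654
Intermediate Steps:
x = -648426
P(d) = d³
q = -1321734201360 (q = (1101153 + 940867)*(1158 - 648426) = 2042020*(-647268) = -1321734201360)
(q + P(-987)) + 2769509 = (-1321734201360 + (-987)³) + 2769509 = (-1321734201360 - 961504803) + 2769509 = -1322695706163 + 2769509 = -1322692936654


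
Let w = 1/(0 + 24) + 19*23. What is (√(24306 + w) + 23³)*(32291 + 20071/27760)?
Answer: 10906720616577/27760 + 298806077*√3562998/111040 ≈ 3.9797e+8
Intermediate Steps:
w = 10489/24 (w = 1/24 + 437 = 10489/24 ≈ 437.04)
(√(24306 + w) + 23³)*(32291 + 20071/27760) = (√(24306 + 10489/24) + 23³)*(32291 + 20071/27760) = (√(593833/24) + 12167)*(32291 + 20071*(1/27760)) = (√3562998/12 + 12167)*(32291 + 20071/27760) = (12167 + √3562998/12)*(896418231/27760) = 10906720616577/27760 + 298806077*√3562998/111040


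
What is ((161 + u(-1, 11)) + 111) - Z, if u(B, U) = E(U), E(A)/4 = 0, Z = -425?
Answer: 697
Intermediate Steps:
E(A) = 0 (E(A) = 4*0 = 0)
u(B, U) = 0
((161 + u(-1, 11)) + 111) - Z = ((161 + 0) + 111) - 1*(-425) = (161 + 111) + 425 = 272 + 425 = 697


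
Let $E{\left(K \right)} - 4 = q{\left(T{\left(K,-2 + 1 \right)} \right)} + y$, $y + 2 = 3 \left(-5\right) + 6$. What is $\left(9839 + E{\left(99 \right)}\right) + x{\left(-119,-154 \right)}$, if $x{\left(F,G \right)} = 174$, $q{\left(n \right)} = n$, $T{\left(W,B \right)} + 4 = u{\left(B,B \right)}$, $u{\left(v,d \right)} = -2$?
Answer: $10000$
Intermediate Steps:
$T{\left(W,B \right)} = -6$ ($T{\left(W,B \right)} = -4 - 2 = -6$)
$y = -11$ ($y = -2 + \left(3 \left(-5\right) + 6\right) = -2 + \left(-15 + 6\right) = -2 - 9 = -11$)
$E{\left(K \right)} = -13$ ($E{\left(K \right)} = 4 - 17 = -13$)
$\left(9839 + E{\left(99 \right)}\right) + x{\left(-119,-154 \right)} = \left(9839 - 13\right) + 174 = 9826 + 174 = 10000$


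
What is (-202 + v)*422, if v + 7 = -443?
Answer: -275144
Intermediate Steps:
v = -450 (v = -7 - 443 = -450)
(-202 + v)*422 = (-202 - 450)*422 = -652*422 = -275144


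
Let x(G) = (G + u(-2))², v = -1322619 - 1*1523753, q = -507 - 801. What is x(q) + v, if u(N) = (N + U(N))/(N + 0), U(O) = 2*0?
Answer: -1138123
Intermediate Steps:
U(O) = 0
u(N) = 1 (u(N) = (N + 0)/(N + 0) = N/N = 1)
q = -1308
v = -2846372 (v = -1322619 - 1523753 = -2846372)
x(G) = (1 + G)² (x(G) = (G + 1)² = (1 + G)²)
x(q) + v = (1 - 1308)² - 2846372 = (-1307)² - 2846372 = 1708249 - 2846372 = -1138123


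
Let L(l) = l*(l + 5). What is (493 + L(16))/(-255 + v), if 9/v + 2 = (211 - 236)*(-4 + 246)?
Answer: -5017108/1543269 ≈ -3.2510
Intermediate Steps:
L(l) = l*(5 + l)
v = -9/6052 (v = 9/(-2 + (211 - 236)*(-4 + 246)) = 9/(-2 - 25*242) = 9/(-2 - 6050) = 9/(-6052) = 9*(-1/6052) = -9/6052 ≈ -0.0014871)
(493 + L(16))/(-255 + v) = (493 + 16*(5 + 16))/(-255 - 9/6052) = (493 + 16*21)/(-1543269/6052) = (493 + 336)*(-6052/1543269) = 829*(-6052/1543269) = -5017108/1543269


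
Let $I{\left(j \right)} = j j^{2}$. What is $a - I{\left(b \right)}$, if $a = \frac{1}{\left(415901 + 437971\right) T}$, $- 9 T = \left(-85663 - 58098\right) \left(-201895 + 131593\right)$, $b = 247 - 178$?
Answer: $- \frac{314996915137437818785}{958868448466976} \approx -3.2851 \cdot 10^{5}$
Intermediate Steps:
$b = 69$
$T = - \frac{3368895274}{3}$ ($T = - \frac{\left(-85663 - 58098\right) \left(-201895 + 131593\right)}{9} = - \frac{\left(-143761\right) \left(-70302\right)}{9} = \left(- \frac{1}{9}\right) 10106685822 = - \frac{3368895274}{3} \approx -1.123 \cdot 10^{9}$)
$I{\left(j \right)} = j^{3}$
$a = - \frac{1}{958868448466976}$ ($a = \frac{1}{\left(415901 + 437971\right) \left(- \frac{3368895274}{3}\right)} = \frac{1}{853872} \left(- \frac{3}{3368895274}\right) = - \frac{1}{958868448466976} \approx -1.0429 \cdot 10^{-15}$)
$a - I{\left(b \right)} = - \frac{1}{958868448466976} - 69^{3} = - \frac{1}{958868448466976} - 328509 = - \frac{314996915137437818785}{958868448466976}$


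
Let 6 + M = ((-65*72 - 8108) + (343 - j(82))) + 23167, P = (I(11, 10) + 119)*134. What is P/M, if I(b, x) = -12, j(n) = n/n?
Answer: 14338/10715 ≈ 1.3381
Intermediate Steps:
j(n) = 1
P = 14338 (P = (-12 + 119)*134 = 107*134 = 14338)
M = 10715 (M = -6 + (((-65*72 - 8108) + (343 - 1*1)) + 23167) = -6 + (((-4680 - 8108) + (343 - 1)) + 23167) = -6 + ((-12788 + 342) + 23167) = -6 + (-12446 + 23167) = -6 + 10721 = 10715)
P/M = 14338/10715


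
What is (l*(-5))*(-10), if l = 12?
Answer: 600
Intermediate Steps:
(l*(-5))*(-10) = (12*(-5))*(-10) = -60*(-10) = 600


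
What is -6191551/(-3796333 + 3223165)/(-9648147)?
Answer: -6191551/5530009119696 ≈ -1.1196e-6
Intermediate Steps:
-6191551/(-3796333 + 3223165)/(-9648147) = -6191551/(-573168)*(-1/9648147) = -6191551*(-1/573168)*(-1/9648147) = (6191551/573168)*(-1/9648147) = -6191551/5530009119696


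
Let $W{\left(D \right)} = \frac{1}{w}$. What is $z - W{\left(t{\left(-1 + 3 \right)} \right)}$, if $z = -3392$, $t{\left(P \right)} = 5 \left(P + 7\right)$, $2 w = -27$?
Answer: $- \frac{91582}{27} \approx -3391.9$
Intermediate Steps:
$w = - \frac{27}{2}$ ($w = \frac{1}{2} \left(-27\right) = - \frac{27}{2} \approx -13.5$)
$t{\left(P \right)} = 35 + 5 P$ ($t{\left(P \right)} = 5 \left(7 + P\right) = 35 + 5 P$)
$W{\left(D \right)} = - \frac{2}{27}$ ($W{\left(D \right)} = \frac{1}{- \frac{27}{2}} = - \frac{2}{27}$)
$z - W{\left(t{\left(-1 + 3 \right)} \right)} = -3392 - - \frac{2}{27} = -3392 + \frac{2}{27} = - \frac{91582}{27}$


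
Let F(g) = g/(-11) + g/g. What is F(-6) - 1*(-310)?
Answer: 3427/11 ≈ 311.55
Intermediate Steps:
F(g) = 1 - g/11 (F(g) = g*(-1/11) + 1 = -g/11 + 1 = 1 - g/11)
F(-6) - 1*(-310) = (1 - 1/11*(-6)) - 1*(-310) = (1 + 6/11) + 310 = 17/11 + 310 = 3427/11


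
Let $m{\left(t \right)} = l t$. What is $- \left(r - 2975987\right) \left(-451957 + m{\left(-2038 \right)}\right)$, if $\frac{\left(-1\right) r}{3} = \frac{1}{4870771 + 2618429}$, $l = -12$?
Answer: $- \frac{3176013491511374301}{2496400} \approx -1.2722 \cdot 10^{12}$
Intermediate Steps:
$r = - \frac{1}{2496400}$ ($r = - \frac{3}{4870771 + 2618429} = - \frac{3}{7489200} = \left(-3\right) \frac{1}{7489200} = - \frac{1}{2496400} \approx -4.0058 \cdot 10^{-7}$)
$m{\left(t \right)} = - 12 t$
$- \left(r - 2975987\right) \left(-451957 + m{\left(-2038 \right)}\right) = - \left(- \frac{1}{2496400} - 2975987\right) \left(-451957 - -24456\right) = - \frac{\left(-7429253946801\right) \left(-451957 + 24456\right)}{2496400} = - \frac{\left(-7429253946801\right) \left(-427501\right)}{2496400} = \left(-1\right) \frac{3176013491511374301}{2496400} = - \frac{3176013491511374301}{2496400}$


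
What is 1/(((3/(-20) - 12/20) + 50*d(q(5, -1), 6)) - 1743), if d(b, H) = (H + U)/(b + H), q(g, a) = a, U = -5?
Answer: -4/6935 ≈ -0.00057678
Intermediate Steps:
d(b, H) = (-5 + H)/(H + b) (d(b, H) = (H - 5)/(b + H) = (-5 + H)/(H + b))
1/(((3/(-20) - 12/20) + 50*d(q(5, -1), 6)) - 1743) = 1/(((3/(-20) - 12/20) + 50*((-5 + 6)/(6 - 1))) - 1743) = 1/(((3*(-1/20) - 12*1/20) + 50*(1/5)) - 1743) = 1/(((-3/20 - ⅗) + 50*((⅕)*1)) - 1743) = 1/((-¾ + 50*(⅕)) - 1743) = 1/((-¾ + 10) - 1743) = 1/(37/4 - 1743) = 1/(-6935/4) = -4/6935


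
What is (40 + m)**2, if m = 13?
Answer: 2809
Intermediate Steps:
(40 + m)**2 = (40 + 13)**2 = 53**2 = 2809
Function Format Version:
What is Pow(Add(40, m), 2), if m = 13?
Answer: 2809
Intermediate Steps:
Pow(Add(40, m), 2) = Pow(Add(40, 13), 2) = Pow(53, 2) = 2809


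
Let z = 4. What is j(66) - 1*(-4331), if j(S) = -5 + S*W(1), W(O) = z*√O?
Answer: 4590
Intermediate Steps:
W(O) = 4*√O
j(S) = -5 + 4*S (j(S) = -5 + S*(4*√1) = -5 + S*(4*1) = -5 + S*4 = -5 + 4*S)
j(66) - 1*(-4331) = (-5 + 4*66) - 1*(-4331) = (-5 + 264) + 4331 = 259 + 4331 = 4590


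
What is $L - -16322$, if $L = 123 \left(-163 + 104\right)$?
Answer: $9065$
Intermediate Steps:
$L = -7257$ ($L = 123 \left(-59\right) = -7257$)
$L - -16322 = -7257 - -16322 = -7257 + \left(-7341 + 23663\right) = -7257 + 16322 = 9065$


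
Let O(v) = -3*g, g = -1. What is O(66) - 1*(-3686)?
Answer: 3689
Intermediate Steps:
O(v) = 3 (O(v) = -3*(-1) = 3)
O(66) - 1*(-3686) = 3 - 1*(-3686) = 3 + 3686 = 3689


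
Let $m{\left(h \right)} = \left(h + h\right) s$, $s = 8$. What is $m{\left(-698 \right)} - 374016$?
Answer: $-385184$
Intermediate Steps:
$m{\left(h \right)} = 16 h$ ($m{\left(h \right)} = \left(h + h\right) 8 = 2 h 8 = 16 h$)
$m{\left(-698 \right)} - 374016 = 16 \left(-698\right) - 374016 = -11168 - 374016 = -385184$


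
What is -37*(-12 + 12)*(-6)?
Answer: 0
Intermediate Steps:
-37*(-12 + 12)*(-6) = -37*0*(-6) = 0*(-6) = 0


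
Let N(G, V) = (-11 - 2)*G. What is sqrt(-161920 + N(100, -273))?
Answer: 2*I*sqrt(40805) ≈ 404.0*I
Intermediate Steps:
N(G, V) = -13*G
sqrt(-161920 + N(100, -273)) = sqrt(-161920 - 13*100) = sqrt(-161920 - 1300) = sqrt(-163220) = 2*I*sqrt(40805)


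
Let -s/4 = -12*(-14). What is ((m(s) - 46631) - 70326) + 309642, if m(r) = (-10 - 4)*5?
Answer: 192615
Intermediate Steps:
s = -672 (s = -(-48)*(-14) = -4*168 = -672)
m(r) = -70 (m(r) = -14*5 = -70)
((m(s) - 46631) - 70326) + 309642 = ((-70 - 46631) - 70326) + 309642 = (-46701 - 70326) + 309642 = -117027 + 309642 = 192615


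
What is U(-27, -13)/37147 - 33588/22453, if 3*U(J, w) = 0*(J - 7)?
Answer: -33588/22453 ≈ -1.4959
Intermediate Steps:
U(J, w) = 0 (U(J, w) = (0*(J - 7))/3 = (0*(-7 + J))/3 = (⅓)*0 = 0)
U(-27, -13)/37147 - 33588/22453 = 0/37147 - 33588/22453 = 0*(1/37147) - 33588*1/22453 = 0 - 33588/22453 = -33588/22453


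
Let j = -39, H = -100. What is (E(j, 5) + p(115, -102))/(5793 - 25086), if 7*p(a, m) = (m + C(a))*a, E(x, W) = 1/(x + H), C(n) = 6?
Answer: 1534567/18772089 ≈ 0.081747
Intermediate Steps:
E(x, W) = 1/(-100 + x) (E(x, W) = 1/(x - 100) = 1/(-100 + x))
p(a, m) = a*(6 + m)/7 (p(a, m) = ((m + 6)*a)/7 = ((6 + m)*a)/7 = (a*(6 + m))/7 = a*(6 + m)/7)
(E(j, 5) + p(115, -102))/(5793 - 25086) = (1/(-100 - 39) + (1/7)*115*(6 - 102))/(5793 - 25086) = (1/(-139) + (1/7)*115*(-96))/(-19293) = (-1/139 - 11040/7)*(-1/19293) = -1534567/973*(-1/19293) = 1534567/18772089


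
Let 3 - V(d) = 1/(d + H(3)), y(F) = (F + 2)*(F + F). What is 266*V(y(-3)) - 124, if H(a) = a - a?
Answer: 1889/3 ≈ 629.67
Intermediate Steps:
H(a) = 0
y(F) = 2*F*(2 + F) (y(F) = (2 + F)*(2*F) = 2*F*(2 + F))
V(d) = 3 - 1/d (V(d) = 3 - 1/(d + 0) = 3 - 1/d)
266*V(y(-3)) - 124 = 266*(3 - 1/(2*(-3)*(2 - 3))) - 124 = 266*(3 - 1/(2*(-3)*(-1))) - 124 = 266*(3 - 1/6) - 124 = 266*(3 - 1*⅙) - 124 = 266*(3 - ⅙) - 124 = 266*(17/6) - 124 = 2261/3 - 124 = 1889/3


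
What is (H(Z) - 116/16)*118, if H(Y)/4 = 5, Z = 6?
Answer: 3009/2 ≈ 1504.5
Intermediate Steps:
H(Y) = 20 (H(Y) = 4*5 = 20)
(H(Z) - 116/16)*118 = (20 - 116/16)*118 = (20 - 116*1/16)*118 = (20 - 29/4)*118 = (51/4)*118 = 3009/2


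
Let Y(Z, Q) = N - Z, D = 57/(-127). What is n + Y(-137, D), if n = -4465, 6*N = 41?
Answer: -25927/6 ≈ -4321.2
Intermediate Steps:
N = 41/6 (N = (1/6)*41 = 41/6 ≈ 6.8333)
D = -57/127 (D = 57*(-1/127) = -57/127 ≈ -0.44882)
Y(Z, Q) = 41/6 - Z
n + Y(-137, D) = -4465 + (41/6 - 1*(-137)) = -4465 + (41/6 + 137) = -4465 + 863/6 = -25927/6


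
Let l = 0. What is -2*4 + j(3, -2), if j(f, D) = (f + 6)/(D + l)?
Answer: -25/2 ≈ -12.500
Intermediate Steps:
j(f, D) = (6 + f)/D (j(f, D) = (f + 6)/(D + 0) = (6 + f)/D)
-2*4 + j(3, -2) = -2*4 + (6 + 3)/(-2) = -8 - ½*9 = -8 - 9/2 = -25/2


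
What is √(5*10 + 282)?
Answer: 2*√83 ≈ 18.221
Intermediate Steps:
√(5*10 + 282) = √(50 + 282) = √332 = 2*√83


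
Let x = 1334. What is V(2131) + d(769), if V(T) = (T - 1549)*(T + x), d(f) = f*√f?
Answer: 2016630 + 769*√769 ≈ 2.0380e+6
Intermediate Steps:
d(f) = f^(3/2)
V(T) = (-1549 + T)*(1334 + T) (V(T) = (T - 1549)*(T + 1334) = (-1549 + T)*(1334 + T))
V(2131) + d(769) = (-2066366 + 2131² - 215*2131) + 769^(3/2) = (-2066366 + 4541161 - 458165) + 769*√769 = 2016630 + 769*√769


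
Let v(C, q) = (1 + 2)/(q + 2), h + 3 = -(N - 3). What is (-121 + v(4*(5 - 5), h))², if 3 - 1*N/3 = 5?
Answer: 931225/64 ≈ 14550.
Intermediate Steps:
N = -6 (N = 9 - 3*5 = 9 - 15 = -6)
h = 6 (h = -3 - (-6 - 3) = -3 - 1*(-9) = -3 + 9 = 6)
v(C, q) = 3/(2 + q)
(-121 + v(4*(5 - 5), h))² = (-121 + 3/(2 + 6))² = (-121 + 3/8)² = (-965/8)² = 931225/64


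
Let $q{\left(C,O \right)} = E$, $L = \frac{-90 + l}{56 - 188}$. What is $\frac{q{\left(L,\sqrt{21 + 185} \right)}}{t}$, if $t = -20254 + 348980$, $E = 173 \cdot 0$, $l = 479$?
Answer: $0$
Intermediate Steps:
$E = 0$
$L = - \frac{389}{132}$ ($L = \frac{-90 + 479}{56 - 188} = \frac{389}{-132} = 389 \left(- \frac{1}{132}\right) = - \frac{389}{132} \approx -2.947$)
$q{\left(C,O \right)} = 0$
$t = 328726$
$\frac{q{\left(L,\sqrt{21 + 185} \right)}}{t} = \frac{0}{328726} = 0 \cdot \frac{1}{328726} = 0$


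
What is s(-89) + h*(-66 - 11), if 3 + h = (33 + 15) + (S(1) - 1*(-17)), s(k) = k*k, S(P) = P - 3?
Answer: 3301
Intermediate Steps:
S(P) = -3 + P
s(k) = k²
h = 60 (h = -3 + ((33 + 15) + ((-3 + 1) - 1*(-17))) = -3 + (48 + (-2 + 17)) = -3 + (48 + 15) = -3 + 63 = 60)
s(-89) + h*(-66 - 11) = (-89)² + 60*(-66 - 11) = 7921 + 60*(-77) = 7921 - 4620 = 3301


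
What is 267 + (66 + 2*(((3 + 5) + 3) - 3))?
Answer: 349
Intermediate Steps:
267 + (66 + 2*(((3 + 5) + 3) - 3)) = 267 + (66 + 2*((8 + 3) - 3)) = 267 + (66 + 2*(11 - 3)) = 267 + (66 + 2*8) = 267 + (66 + 16) = 267 + 82 = 349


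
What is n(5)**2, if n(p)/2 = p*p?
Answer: 2500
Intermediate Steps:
n(p) = 2*p**2 (n(p) = 2*(p*p) = 2*p**2)
n(5)**2 = (2*5**2)**2 = (2*25)**2 = 50**2 = 2500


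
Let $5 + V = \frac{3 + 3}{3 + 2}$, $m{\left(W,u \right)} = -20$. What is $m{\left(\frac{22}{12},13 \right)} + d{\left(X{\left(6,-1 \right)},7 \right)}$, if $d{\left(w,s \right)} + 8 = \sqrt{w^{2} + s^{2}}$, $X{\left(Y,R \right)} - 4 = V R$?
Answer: $-28 + \frac{\sqrt{2746}}{5} \approx -17.52$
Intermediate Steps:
$V = - \frac{19}{5}$ ($V = -5 + \frac{3 + 3}{3 + 2} = -5 + \frac{6}{5} = - \frac{19}{5} \approx -3.8$)
$X{\left(Y,R \right)} = 4 - \frac{19 R}{5}$
$d{\left(w,s \right)} = -8 + \sqrt{s^{2} + w^{2}}$ ($d{\left(w,s \right)} = -8 + \sqrt{w^{2} + s^{2}} = -8 + \sqrt{s^{2} + w^{2}}$)
$m{\left(\frac{22}{12},13 \right)} + d{\left(X{\left(6,-1 \right)},7 \right)} = -20 - \left(8 - \sqrt{7^{2} + \left(4 - - \frac{19}{5}\right)^{2}}\right) = -20 - \left(8 - \sqrt{49 + \left(4 + \frac{19}{5}\right)^{2}}\right) = -20 - \left(8 - \sqrt{49 + \left(\frac{39}{5}\right)^{2}}\right) = -20 - \left(8 - \sqrt{49 + \frac{1521}{25}}\right) = -20 - \left(8 - \sqrt{\frac{2746}{25}}\right) = -20 - \left(8 - \frac{\sqrt{2746}}{5}\right) = -28 + \frac{\sqrt{2746}}{5}$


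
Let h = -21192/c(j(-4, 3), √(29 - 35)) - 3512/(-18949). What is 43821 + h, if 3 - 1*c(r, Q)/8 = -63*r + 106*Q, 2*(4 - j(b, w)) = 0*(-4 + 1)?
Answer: 36653973595642/836541503 - 93598*I*√6/44147 ≈ 43816.0 - 5.1933*I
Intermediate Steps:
j(b, w) = 4 (j(b, w) = 4 - 0*(-4 + 1) = 4 - 0*(-3) = 4 - ½*0 = 4 + 0 = 4)
c(r, Q) = 24 - 848*Q + 504*r (c(r, Q) = 24 - 8*(-63*r + 106*Q) = 24 + (-848*Q + 504*r) = 24 - 848*Q + 504*r)
h = 3512/18949 - 21192/(2040 - 848*I*√6) (h = -21192/(24 - 848*√(29 - 35) + 504*4) - 3512/(-18949) = -21192/(24 - 848*I*√6 + 2016) - 3512*(-1/18949) = -21192/(24 - 848*I*√6 + 2016) + 3512/18949 = -21192/(2040 - 848*I*√6) + 3512/18949 = 3512/18949 - 21192/(2040 - 848*I*√6) ≈ -4.915 - 5.1933*I)
43821 + h = 43821 + (-49300341*I + 372272*√6)/(18949*(106*√6 + 255*I))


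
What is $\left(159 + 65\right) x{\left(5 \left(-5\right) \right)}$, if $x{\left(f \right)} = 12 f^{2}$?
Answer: $1680000$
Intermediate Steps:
$\left(159 + 65\right) x{\left(5 \left(-5\right) \right)} = \left(159 + 65\right) 12 \left(5 \left(-5\right)\right)^{2} = 224 \cdot 12 \left(-25\right)^{2} = 224 \cdot 12 \cdot 625 = 224 \cdot 7500 = 1680000$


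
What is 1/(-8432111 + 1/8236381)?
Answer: -8236381/69450078830290 ≈ -1.1859e-7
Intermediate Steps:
1/(-8432111 + 1/8236381) = 1/(-69450078830290/8236381) = -8236381/69450078830290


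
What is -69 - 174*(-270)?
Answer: 46911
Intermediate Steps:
-69 - 174*(-270) = -69 + 46980 = 46911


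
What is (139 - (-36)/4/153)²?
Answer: 5588496/289 ≈ 19337.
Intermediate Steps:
(139 - (-36)/4/153)² = (139 - (-36)/4*(1/153))² = (139 - 2*(-9/2)*(1/153))² = (139 + 9*(1/153))² = (139 + 1/17)² = (2364/17)² = 5588496/289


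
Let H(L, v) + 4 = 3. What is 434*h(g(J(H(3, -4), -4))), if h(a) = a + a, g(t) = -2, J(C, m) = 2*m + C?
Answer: -1736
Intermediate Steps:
H(L, v) = -1 (H(L, v) = -4 + 3 = -1)
J(C, m) = C + 2*m
h(a) = 2*a
434*h(g(J(H(3, -4), -4))) = 434*(2*(-2)) = 434*(-4) = -1736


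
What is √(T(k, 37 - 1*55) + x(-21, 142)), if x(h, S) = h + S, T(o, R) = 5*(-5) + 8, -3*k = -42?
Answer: 2*√26 ≈ 10.198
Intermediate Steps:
k = 14 (k = -⅓*(-42) = 14)
T(o, R) = -17 (T(o, R) = -25 + 8 = -17)
x(h, S) = S + h
√(T(k, 37 - 1*55) + x(-21, 142)) = √(-17 + (142 - 21)) = √(-17 + 121) = √104 = 2*√26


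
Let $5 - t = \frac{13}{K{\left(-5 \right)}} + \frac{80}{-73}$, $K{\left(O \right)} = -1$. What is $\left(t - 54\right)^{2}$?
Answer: $\frac{6492304}{5329} \approx 1218.3$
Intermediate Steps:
$t = \frac{1394}{73}$ ($t = 5 - \left(\frac{13}{-1} + \frac{80}{-73}\right) = 5 - \left(13 \left(-1\right) + 80 \left(- \frac{1}{73}\right)\right) = 5 - \left(-13 - \frac{80}{73}\right) = 5 - - \frac{1029}{73} = 5 + \frac{1029}{73} = \frac{1394}{73} \approx 19.096$)
$\left(t - 54\right)^{2} = \left(\frac{1394}{73} - 54\right)^{2} = \left(- \frac{2548}{73}\right)^{2} = \frac{6492304}{5329}$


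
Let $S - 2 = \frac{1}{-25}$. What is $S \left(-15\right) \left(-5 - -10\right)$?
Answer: $-147$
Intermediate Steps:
$S = \frac{49}{25}$ ($S = 2 + \frac{1}{-25} = 2 - \frac{1}{25} = \frac{49}{25} \approx 1.96$)
$S \left(-15\right) \left(-5 - -10\right) = \frac{49}{25} \left(-15\right) \left(-5 - -10\right) = - \frac{147 \left(-5 + 10\right)}{5} = \left(- \frac{147}{5}\right) 5 = -147$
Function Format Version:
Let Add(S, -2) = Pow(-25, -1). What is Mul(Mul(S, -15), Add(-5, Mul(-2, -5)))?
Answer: -147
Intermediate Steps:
S = Rational(49, 25) (S = Add(2, Pow(-25, -1)) = Add(2, Rational(-1, 25)) = Rational(49, 25) ≈ 1.9600)
Mul(Mul(S, -15), Add(-5, Mul(-2, -5))) = Mul(Mul(Rational(49, 25), -15), Add(-5, Mul(-2, -5))) = Mul(Rational(-147, 5), Add(-5, 10)) = Mul(Rational(-147, 5), 5) = -147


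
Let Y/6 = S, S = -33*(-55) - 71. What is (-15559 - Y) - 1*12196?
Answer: -38219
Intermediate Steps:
S = 1744 (S = 1815 - 71 = 1744)
Y = 10464 (Y = 6*1744 = 10464)
(-15559 - Y) - 1*12196 = (-15559 - 1*10464) - 1*12196 = (-15559 - 10464) - 12196 = -26023 - 12196 = -38219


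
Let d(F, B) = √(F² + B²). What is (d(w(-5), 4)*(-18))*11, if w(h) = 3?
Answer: -990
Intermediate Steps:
d(F, B) = √(B² + F²)
(d(w(-5), 4)*(-18))*11 = (√(4² + 3²)*(-18))*11 = (√(16 + 9)*(-18))*11 = (√25*(-18))*11 = (5*(-18))*11 = -90*11 = -990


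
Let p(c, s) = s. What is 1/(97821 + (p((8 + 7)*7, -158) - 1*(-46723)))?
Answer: 1/144386 ≈ 6.9259e-6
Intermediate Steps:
1/(97821 + (p((8 + 7)*7, -158) - 1*(-46723))) = 1/(97821 + (-158 - 1*(-46723))) = 1/(97821 + (-158 + 46723)) = 1/(97821 + 46565) = 1/144386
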